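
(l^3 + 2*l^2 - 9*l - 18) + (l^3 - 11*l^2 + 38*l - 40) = 2*l^3 - 9*l^2 + 29*l - 58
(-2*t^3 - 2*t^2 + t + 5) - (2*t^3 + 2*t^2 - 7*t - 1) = -4*t^3 - 4*t^2 + 8*t + 6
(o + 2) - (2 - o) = 2*o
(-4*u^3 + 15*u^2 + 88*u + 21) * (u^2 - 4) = -4*u^5 + 15*u^4 + 104*u^3 - 39*u^2 - 352*u - 84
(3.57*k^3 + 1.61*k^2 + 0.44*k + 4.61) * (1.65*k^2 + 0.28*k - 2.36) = 5.8905*k^5 + 3.6561*k^4 - 7.2484*k^3 + 3.9301*k^2 + 0.2524*k - 10.8796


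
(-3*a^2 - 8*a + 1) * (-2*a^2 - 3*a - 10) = 6*a^4 + 25*a^3 + 52*a^2 + 77*a - 10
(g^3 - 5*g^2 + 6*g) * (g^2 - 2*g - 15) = g^5 - 7*g^4 + g^3 + 63*g^2 - 90*g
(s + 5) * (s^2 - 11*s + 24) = s^3 - 6*s^2 - 31*s + 120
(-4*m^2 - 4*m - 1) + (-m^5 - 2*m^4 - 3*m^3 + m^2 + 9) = -m^5 - 2*m^4 - 3*m^3 - 3*m^2 - 4*m + 8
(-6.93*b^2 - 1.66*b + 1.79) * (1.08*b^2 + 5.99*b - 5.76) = -7.4844*b^4 - 43.3035*b^3 + 31.9066*b^2 + 20.2837*b - 10.3104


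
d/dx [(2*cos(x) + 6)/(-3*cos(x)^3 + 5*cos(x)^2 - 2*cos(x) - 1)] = 8*(-42*sin(x) + 54*sin(2*x) - 22*sin(3*x) - 3*sin(4*x))/(-17*cos(x) + 10*cos(2*x) - 3*cos(3*x) + 6)^2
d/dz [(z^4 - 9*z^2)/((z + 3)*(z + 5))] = 2*z*(z^2 + 6*z - 15)/(z^2 + 10*z + 25)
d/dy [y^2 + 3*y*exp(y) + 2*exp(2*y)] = 3*y*exp(y) + 2*y + 4*exp(2*y) + 3*exp(y)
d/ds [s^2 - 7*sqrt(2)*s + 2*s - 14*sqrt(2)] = 2*s - 7*sqrt(2) + 2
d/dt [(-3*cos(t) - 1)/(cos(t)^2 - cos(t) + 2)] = (3*sin(t)^2 - 2*cos(t) + 4)*sin(t)/(sin(t)^2 + cos(t) - 3)^2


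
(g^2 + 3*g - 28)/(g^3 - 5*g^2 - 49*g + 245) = (g - 4)/(g^2 - 12*g + 35)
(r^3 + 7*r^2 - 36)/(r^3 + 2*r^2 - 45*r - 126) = (r - 2)/(r - 7)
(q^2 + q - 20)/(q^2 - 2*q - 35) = (q - 4)/(q - 7)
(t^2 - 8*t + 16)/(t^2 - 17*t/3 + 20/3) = 3*(t - 4)/(3*t - 5)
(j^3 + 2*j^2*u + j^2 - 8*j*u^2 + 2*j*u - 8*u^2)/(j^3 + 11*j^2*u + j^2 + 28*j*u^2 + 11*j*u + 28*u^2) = (j - 2*u)/(j + 7*u)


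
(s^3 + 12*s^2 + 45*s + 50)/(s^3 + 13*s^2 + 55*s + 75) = (s + 2)/(s + 3)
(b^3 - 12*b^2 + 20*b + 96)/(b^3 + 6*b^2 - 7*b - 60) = (b^3 - 12*b^2 + 20*b + 96)/(b^3 + 6*b^2 - 7*b - 60)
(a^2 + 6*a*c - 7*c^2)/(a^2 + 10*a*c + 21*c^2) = (a - c)/(a + 3*c)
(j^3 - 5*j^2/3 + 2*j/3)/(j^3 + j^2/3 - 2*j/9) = 3*(3*j^2 - 5*j + 2)/(9*j^2 + 3*j - 2)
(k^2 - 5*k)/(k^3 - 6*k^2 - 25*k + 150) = k/(k^2 - k - 30)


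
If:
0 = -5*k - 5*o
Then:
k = -o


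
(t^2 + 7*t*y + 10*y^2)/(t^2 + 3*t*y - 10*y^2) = (-t - 2*y)/(-t + 2*y)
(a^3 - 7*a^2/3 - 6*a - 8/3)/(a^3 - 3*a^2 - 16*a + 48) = (a^2 + 5*a/3 + 2/3)/(a^2 + a - 12)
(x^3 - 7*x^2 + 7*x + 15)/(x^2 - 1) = (x^2 - 8*x + 15)/(x - 1)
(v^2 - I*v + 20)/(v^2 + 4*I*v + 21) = (v^2 - I*v + 20)/(v^2 + 4*I*v + 21)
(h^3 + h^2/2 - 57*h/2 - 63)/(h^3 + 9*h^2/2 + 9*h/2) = (2*h^2 - 5*h - 42)/(h*(2*h + 3))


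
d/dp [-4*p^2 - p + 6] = -8*p - 1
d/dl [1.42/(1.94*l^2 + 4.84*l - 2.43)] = (-5.5096*l - 6.8728)/(1.94*l^2 + 4.84*l - 2.43)^2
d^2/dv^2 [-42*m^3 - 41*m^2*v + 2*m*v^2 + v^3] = 4*m + 6*v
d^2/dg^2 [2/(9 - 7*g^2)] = 84*(-7*g^2 - 3)/(7*g^2 - 9)^3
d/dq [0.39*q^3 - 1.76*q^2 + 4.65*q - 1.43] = 1.17*q^2 - 3.52*q + 4.65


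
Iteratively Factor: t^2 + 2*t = (t)*(t + 2)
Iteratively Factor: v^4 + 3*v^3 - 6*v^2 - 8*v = (v - 2)*(v^3 + 5*v^2 + 4*v) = (v - 2)*(v + 1)*(v^2 + 4*v) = (v - 2)*(v + 1)*(v + 4)*(v)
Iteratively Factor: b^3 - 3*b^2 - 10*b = (b + 2)*(b^2 - 5*b) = (b - 5)*(b + 2)*(b)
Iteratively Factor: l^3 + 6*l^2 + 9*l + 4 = (l + 4)*(l^2 + 2*l + 1) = (l + 1)*(l + 4)*(l + 1)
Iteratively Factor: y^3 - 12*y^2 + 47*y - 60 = (y - 4)*(y^2 - 8*y + 15) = (y - 4)*(y - 3)*(y - 5)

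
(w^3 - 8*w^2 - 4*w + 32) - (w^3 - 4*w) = 32 - 8*w^2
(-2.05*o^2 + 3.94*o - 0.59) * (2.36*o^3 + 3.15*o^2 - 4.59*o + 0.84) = -4.838*o^5 + 2.8409*o^4 + 20.4281*o^3 - 21.6651*o^2 + 6.0177*o - 0.4956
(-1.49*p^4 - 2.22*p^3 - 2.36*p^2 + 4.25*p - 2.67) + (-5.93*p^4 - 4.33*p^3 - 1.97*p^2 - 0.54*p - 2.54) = -7.42*p^4 - 6.55*p^3 - 4.33*p^2 + 3.71*p - 5.21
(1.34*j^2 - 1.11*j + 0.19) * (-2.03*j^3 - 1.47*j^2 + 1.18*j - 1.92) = -2.7202*j^5 + 0.2835*j^4 + 2.8272*j^3 - 4.1619*j^2 + 2.3554*j - 0.3648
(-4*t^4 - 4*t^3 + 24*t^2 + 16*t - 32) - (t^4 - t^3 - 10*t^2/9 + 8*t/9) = -5*t^4 - 3*t^3 + 226*t^2/9 + 136*t/9 - 32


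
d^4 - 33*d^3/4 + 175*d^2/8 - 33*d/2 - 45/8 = (d - 3)^2*(d - 5/2)*(d + 1/4)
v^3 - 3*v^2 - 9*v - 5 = (v - 5)*(v + 1)^2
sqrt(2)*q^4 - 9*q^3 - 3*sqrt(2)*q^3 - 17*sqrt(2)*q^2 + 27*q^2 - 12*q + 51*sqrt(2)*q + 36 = (q - 3)*(q - 6*sqrt(2))*(q + sqrt(2))*(sqrt(2)*q + 1)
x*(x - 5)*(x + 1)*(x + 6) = x^4 + 2*x^3 - 29*x^2 - 30*x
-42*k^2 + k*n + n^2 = (-6*k + n)*(7*k + n)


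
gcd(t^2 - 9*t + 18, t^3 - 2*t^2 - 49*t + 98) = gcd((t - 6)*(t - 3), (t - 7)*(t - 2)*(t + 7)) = 1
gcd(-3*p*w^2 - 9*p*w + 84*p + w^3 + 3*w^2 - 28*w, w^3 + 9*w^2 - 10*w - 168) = w^2 + 3*w - 28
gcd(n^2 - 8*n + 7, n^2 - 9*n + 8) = n - 1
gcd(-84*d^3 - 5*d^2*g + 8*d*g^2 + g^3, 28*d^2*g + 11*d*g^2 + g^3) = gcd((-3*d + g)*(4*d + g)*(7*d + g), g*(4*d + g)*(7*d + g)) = 28*d^2 + 11*d*g + g^2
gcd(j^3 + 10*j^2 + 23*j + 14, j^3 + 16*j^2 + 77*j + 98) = j^2 + 9*j + 14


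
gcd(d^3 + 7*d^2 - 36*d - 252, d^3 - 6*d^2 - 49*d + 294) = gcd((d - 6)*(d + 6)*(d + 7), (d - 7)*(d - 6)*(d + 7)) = d^2 + d - 42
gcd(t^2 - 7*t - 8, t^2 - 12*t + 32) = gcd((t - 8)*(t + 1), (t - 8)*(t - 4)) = t - 8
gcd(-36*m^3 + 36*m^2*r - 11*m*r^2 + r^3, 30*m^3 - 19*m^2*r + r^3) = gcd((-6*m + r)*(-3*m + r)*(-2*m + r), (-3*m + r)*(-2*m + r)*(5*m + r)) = 6*m^2 - 5*m*r + r^2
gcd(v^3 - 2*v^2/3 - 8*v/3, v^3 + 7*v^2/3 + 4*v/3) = v^2 + 4*v/3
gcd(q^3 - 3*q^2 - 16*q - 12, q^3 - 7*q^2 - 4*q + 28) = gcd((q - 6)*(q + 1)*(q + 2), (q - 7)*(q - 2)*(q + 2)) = q + 2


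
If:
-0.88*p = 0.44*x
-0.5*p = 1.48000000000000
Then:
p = -2.96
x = 5.92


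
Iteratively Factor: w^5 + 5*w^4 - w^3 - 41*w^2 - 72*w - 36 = (w + 3)*(w^4 + 2*w^3 - 7*w^2 - 20*w - 12) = (w - 3)*(w + 3)*(w^3 + 5*w^2 + 8*w + 4) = (w - 3)*(w + 2)*(w + 3)*(w^2 + 3*w + 2) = (w - 3)*(w + 2)^2*(w + 3)*(w + 1)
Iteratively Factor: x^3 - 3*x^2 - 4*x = (x + 1)*(x^2 - 4*x) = (x - 4)*(x + 1)*(x)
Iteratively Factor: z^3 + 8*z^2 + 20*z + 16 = (z + 4)*(z^2 + 4*z + 4) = (z + 2)*(z + 4)*(z + 2)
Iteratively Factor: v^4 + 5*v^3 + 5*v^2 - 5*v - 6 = (v + 2)*(v^3 + 3*v^2 - v - 3) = (v + 2)*(v + 3)*(v^2 - 1) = (v - 1)*(v + 2)*(v + 3)*(v + 1)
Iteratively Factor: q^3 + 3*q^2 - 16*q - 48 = (q + 4)*(q^2 - q - 12) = (q - 4)*(q + 4)*(q + 3)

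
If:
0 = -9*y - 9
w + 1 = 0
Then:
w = -1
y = -1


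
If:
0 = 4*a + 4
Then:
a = -1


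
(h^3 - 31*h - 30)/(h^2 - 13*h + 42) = (h^2 + 6*h + 5)/(h - 7)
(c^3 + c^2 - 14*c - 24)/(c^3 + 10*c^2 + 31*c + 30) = (c - 4)/(c + 5)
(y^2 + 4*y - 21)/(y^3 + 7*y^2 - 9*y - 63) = 1/(y + 3)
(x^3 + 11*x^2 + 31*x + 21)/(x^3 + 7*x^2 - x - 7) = (x + 3)/(x - 1)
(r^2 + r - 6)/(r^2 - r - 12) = (r - 2)/(r - 4)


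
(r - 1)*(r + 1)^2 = r^3 + r^2 - r - 1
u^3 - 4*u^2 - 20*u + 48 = (u - 6)*(u - 2)*(u + 4)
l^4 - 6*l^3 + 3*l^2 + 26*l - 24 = (l - 4)*(l - 3)*(l - 1)*(l + 2)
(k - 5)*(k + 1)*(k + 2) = k^3 - 2*k^2 - 13*k - 10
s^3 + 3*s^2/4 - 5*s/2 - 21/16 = (s - 3/2)*(s + 1/2)*(s + 7/4)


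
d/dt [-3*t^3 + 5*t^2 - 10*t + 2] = -9*t^2 + 10*t - 10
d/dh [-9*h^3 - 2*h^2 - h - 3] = -27*h^2 - 4*h - 1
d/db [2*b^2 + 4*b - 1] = 4*b + 4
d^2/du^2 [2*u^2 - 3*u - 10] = 4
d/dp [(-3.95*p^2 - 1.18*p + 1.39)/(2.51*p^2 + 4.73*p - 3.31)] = (-15.7217*p^2 + 19.1712*p - 2.6689)/(6.3001*p^4 + 23.7446*p^3 + 5.75670000000001*p^2 - 31.3126*p + 10.9561)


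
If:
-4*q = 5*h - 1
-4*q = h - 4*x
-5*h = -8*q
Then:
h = 2/15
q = 1/12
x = 7/60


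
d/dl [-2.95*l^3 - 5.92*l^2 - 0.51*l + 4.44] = -8.85*l^2 - 11.84*l - 0.51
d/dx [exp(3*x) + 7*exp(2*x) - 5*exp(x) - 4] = (3*exp(2*x) + 14*exp(x) - 5)*exp(x)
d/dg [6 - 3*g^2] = -6*g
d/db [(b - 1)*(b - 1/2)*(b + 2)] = 3*b^2 + b - 5/2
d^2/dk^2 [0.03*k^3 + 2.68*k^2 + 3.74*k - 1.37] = 0.18*k + 5.36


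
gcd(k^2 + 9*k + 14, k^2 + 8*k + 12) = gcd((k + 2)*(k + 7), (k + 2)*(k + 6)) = k + 2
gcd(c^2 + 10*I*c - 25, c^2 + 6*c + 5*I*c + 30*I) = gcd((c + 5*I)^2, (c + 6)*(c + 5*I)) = c + 5*I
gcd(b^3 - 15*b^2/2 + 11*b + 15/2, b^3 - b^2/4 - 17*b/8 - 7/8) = b + 1/2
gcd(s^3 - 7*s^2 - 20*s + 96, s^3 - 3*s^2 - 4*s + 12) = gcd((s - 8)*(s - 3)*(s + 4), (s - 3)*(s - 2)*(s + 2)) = s - 3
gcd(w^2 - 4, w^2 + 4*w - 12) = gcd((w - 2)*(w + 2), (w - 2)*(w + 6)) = w - 2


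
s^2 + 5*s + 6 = (s + 2)*(s + 3)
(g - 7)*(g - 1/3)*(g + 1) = g^3 - 19*g^2/3 - 5*g + 7/3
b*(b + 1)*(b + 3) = b^3 + 4*b^2 + 3*b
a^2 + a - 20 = (a - 4)*(a + 5)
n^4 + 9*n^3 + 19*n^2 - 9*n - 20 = (n - 1)*(n + 1)*(n + 4)*(n + 5)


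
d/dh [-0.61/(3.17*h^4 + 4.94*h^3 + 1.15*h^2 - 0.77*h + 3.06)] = (7.7348*h^3 + 9.0402*h^2 + 1.403*h - 0.4697)/(3.17*h^4 + 4.94*h^3 + 1.15*h^2 - 0.77*h + 3.06)^2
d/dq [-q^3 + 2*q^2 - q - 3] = -3*q^2 + 4*q - 1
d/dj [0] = 0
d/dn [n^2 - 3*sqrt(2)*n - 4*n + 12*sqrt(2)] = 2*n - 3*sqrt(2) - 4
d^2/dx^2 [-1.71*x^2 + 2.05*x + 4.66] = -3.42000000000000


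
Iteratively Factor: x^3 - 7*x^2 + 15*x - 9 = (x - 1)*(x^2 - 6*x + 9) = (x - 3)*(x - 1)*(x - 3)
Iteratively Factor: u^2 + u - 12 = (u + 4)*(u - 3)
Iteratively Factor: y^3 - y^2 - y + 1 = (y - 1)*(y^2 - 1) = (y - 1)^2*(y + 1)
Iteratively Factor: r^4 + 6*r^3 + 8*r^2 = (r)*(r^3 + 6*r^2 + 8*r) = r*(r + 2)*(r^2 + 4*r) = r*(r + 2)*(r + 4)*(r)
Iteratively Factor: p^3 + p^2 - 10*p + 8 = (p - 1)*(p^2 + 2*p - 8) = (p - 1)*(p + 4)*(p - 2)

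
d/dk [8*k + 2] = 8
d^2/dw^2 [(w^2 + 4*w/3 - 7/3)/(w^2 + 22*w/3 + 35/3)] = -12/(w^3 + 15*w^2 + 75*w + 125)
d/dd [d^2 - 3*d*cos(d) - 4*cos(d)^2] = 3*d*sin(d) + 2*d + 4*sin(2*d) - 3*cos(d)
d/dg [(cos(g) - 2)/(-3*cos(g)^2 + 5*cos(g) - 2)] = (3*sin(g)^2 + 12*cos(g) - 11)*sin(g)/(3*cos(g)^2 - 5*cos(g) + 2)^2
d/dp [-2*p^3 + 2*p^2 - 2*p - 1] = -6*p^2 + 4*p - 2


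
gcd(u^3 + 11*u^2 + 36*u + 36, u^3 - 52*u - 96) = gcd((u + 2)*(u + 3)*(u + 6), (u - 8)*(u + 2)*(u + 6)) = u^2 + 8*u + 12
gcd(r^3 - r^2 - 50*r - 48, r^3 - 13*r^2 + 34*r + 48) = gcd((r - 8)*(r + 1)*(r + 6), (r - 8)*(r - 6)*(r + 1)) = r^2 - 7*r - 8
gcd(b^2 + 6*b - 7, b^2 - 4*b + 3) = b - 1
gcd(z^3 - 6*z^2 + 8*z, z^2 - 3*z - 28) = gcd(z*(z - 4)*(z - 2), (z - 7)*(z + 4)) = 1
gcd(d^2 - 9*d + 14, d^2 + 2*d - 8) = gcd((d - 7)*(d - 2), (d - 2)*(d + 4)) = d - 2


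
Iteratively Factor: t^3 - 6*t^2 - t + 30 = (t - 3)*(t^2 - 3*t - 10) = (t - 3)*(t + 2)*(t - 5)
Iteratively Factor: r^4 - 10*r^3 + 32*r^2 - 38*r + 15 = (r - 1)*(r^3 - 9*r^2 + 23*r - 15) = (r - 1)^2*(r^2 - 8*r + 15) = (r - 5)*(r - 1)^2*(r - 3)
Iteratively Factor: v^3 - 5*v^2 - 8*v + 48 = (v - 4)*(v^2 - v - 12) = (v - 4)^2*(v + 3)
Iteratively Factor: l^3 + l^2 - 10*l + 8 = (l + 4)*(l^2 - 3*l + 2) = (l - 2)*(l + 4)*(l - 1)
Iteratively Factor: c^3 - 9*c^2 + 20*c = (c)*(c^2 - 9*c + 20) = c*(c - 5)*(c - 4)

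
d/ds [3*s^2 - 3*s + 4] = 6*s - 3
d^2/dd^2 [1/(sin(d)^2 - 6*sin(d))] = 2*(-2*sin(d) + 9 - 15/sin(d) - 18/sin(d)^2 + 36/sin(d)^3)/(sin(d) - 6)^3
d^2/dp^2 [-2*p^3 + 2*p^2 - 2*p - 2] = 4 - 12*p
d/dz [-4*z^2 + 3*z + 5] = 3 - 8*z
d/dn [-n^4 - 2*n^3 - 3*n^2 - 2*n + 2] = -4*n^3 - 6*n^2 - 6*n - 2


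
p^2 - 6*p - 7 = (p - 7)*(p + 1)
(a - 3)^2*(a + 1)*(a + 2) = a^4 - 3*a^3 - 7*a^2 + 15*a + 18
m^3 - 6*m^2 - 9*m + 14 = (m - 7)*(m - 1)*(m + 2)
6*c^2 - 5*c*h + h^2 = (-3*c + h)*(-2*c + h)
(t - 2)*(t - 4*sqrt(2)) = t^2 - 4*sqrt(2)*t - 2*t + 8*sqrt(2)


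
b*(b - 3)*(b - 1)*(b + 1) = b^4 - 3*b^3 - b^2 + 3*b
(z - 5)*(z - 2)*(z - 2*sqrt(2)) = z^3 - 7*z^2 - 2*sqrt(2)*z^2 + 10*z + 14*sqrt(2)*z - 20*sqrt(2)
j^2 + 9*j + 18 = (j + 3)*(j + 6)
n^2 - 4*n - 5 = (n - 5)*(n + 1)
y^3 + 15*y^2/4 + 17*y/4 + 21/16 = (y + 1/2)*(y + 3/2)*(y + 7/4)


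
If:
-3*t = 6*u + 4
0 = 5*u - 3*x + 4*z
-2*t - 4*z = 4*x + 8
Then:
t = 7*z + 8/3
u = -7*z/2 - 2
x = -9*z/2 - 10/3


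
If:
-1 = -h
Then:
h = 1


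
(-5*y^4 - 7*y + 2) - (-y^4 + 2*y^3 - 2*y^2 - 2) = -4*y^4 - 2*y^3 + 2*y^2 - 7*y + 4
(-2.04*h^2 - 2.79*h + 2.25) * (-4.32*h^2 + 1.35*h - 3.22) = 8.8128*h^4 + 9.2988*h^3 - 6.9177*h^2 + 12.0213*h - 7.245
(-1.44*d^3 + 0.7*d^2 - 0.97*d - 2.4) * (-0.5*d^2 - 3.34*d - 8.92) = 0.72*d^5 + 4.4596*d^4 + 10.9918*d^3 - 1.8042*d^2 + 16.6684*d + 21.408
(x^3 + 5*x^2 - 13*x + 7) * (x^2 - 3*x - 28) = x^5 + 2*x^4 - 56*x^3 - 94*x^2 + 343*x - 196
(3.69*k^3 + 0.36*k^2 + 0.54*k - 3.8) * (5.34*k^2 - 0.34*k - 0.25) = 19.7046*k^5 + 0.6678*k^4 + 1.8387*k^3 - 20.5656*k^2 + 1.157*k + 0.95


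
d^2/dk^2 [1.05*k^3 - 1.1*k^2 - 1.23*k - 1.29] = 6.3*k - 2.2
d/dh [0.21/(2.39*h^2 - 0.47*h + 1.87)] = (0.0987 - 1.0038*h)/(2.39*h^2 - 0.47*h + 1.87)^2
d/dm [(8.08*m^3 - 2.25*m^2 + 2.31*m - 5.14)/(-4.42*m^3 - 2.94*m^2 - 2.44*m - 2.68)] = (-1.4210854715202e-14*m^5 - 33.7002*m^4 - 19.01*m^3 - 120.8382*m^2 - 18.1632*m - 18.7324)/(19.5364*m^6 + 25.9896*m^5 + 30.2132*m^4 + 38.0384*m^3 + 21.712*m^2 + 13.0784*m + 7.1824)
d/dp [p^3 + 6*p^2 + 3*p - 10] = 3*p^2 + 12*p + 3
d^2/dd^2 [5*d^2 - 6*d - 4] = 10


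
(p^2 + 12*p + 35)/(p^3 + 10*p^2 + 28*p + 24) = (p^2 + 12*p + 35)/(p^3 + 10*p^2 + 28*p + 24)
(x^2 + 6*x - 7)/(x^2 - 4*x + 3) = (x + 7)/(x - 3)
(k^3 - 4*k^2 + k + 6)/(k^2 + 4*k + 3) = (k^2 - 5*k + 6)/(k + 3)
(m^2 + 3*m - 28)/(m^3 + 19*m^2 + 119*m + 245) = (m - 4)/(m^2 + 12*m + 35)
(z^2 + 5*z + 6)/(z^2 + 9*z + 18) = (z + 2)/(z + 6)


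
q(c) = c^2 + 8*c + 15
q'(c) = 2*c + 8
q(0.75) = 21.56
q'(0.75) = 9.50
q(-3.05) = -0.10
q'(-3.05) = 1.90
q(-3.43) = -0.68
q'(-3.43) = 1.14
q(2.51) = 41.38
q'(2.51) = 13.02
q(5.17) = 83.09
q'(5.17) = 18.34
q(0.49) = 19.16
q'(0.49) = 8.98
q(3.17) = 50.41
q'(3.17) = 14.34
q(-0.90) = 8.61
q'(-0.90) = 6.20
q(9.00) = 168.00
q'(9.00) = 26.00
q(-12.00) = 63.00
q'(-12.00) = -16.00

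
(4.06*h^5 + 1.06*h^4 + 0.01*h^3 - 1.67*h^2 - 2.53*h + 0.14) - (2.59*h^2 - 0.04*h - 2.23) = 4.06*h^5 + 1.06*h^4 + 0.01*h^3 - 4.26*h^2 - 2.49*h + 2.37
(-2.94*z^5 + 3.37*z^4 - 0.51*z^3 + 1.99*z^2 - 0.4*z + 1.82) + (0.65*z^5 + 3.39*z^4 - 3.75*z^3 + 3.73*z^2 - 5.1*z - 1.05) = -2.29*z^5 + 6.76*z^4 - 4.26*z^3 + 5.72*z^2 - 5.5*z + 0.77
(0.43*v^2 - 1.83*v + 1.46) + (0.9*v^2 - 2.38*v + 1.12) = 1.33*v^2 - 4.21*v + 2.58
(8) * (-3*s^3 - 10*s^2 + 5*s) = -24*s^3 - 80*s^2 + 40*s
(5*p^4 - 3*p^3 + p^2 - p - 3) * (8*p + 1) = 40*p^5 - 19*p^4 + 5*p^3 - 7*p^2 - 25*p - 3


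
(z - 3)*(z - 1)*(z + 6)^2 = z^4 + 8*z^3 - 9*z^2 - 108*z + 108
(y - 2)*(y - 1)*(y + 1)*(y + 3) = y^4 + y^3 - 7*y^2 - y + 6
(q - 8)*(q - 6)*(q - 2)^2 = q^4 - 18*q^3 + 108*q^2 - 248*q + 192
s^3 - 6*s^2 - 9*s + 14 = (s - 7)*(s - 1)*(s + 2)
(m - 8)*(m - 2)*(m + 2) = m^3 - 8*m^2 - 4*m + 32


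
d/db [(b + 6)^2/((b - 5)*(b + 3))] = 2*(-7*b^2 - 51*b - 54)/(b^4 - 4*b^3 - 26*b^2 + 60*b + 225)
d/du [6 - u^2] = -2*u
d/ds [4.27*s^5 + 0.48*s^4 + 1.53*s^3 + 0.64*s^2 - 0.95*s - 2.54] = 21.35*s^4 + 1.92*s^3 + 4.59*s^2 + 1.28*s - 0.95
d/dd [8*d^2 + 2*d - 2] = 16*d + 2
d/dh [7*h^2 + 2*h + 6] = 14*h + 2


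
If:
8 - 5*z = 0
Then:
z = 8/5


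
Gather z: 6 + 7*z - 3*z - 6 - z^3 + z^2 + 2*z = -z^3 + z^2 + 6*z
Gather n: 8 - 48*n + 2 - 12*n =10 - 60*n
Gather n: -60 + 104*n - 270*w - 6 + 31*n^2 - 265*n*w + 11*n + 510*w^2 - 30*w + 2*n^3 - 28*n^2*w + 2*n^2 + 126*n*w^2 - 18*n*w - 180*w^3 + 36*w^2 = 2*n^3 + n^2*(33 - 28*w) + n*(126*w^2 - 283*w + 115) - 180*w^3 + 546*w^2 - 300*w - 66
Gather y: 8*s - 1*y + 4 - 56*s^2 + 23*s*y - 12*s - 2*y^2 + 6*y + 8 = -56*s^2 - 4*s - 2*y^2 + y*(23*s + 5) + 12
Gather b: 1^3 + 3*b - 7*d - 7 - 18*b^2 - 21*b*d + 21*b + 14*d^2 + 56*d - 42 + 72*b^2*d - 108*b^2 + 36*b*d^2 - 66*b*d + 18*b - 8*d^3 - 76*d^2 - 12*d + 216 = b^2*(72*d - 126) + b*(36*d^2 - 87*d + 42) - 8*d^3 - 62*d^2 + 37*d + 168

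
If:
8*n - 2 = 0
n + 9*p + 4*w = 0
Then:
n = 1/4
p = -4*w/9 - 1/36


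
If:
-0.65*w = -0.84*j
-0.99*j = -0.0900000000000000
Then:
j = 0.09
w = 0.12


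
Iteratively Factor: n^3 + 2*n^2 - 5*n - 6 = (n + 3)*(n^2 - n - 2) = (n + 1)*(n + 3)*(n - 2)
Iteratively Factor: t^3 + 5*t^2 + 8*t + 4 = (t + 2)*(t^2 + 3*t + 2) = (t + 1)*(t + 2)*(t + 2)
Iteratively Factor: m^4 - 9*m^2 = (m)*(m^3 - 9*m) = m^2*(m^2 - 9) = m^2*(m - 3)*(m + 3)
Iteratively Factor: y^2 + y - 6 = (y + 3)*(y - 2)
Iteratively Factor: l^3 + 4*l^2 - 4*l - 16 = (l + 2)*(l^2 + 2*l - 8) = (l - 2)*(l + 2)*(l + 4)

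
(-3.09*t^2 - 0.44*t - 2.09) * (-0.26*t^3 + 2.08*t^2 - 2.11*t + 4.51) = 0.8034*t^5 - 6.3128*t^4 + 6.1481*t^3 - 17.3547*t^2 + 2.4255*t - 9.4259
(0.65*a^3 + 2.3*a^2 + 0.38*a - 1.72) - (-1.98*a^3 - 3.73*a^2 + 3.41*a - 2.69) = 2.63*a^3 + 6.03*a^2 - 3.03*a + 0.97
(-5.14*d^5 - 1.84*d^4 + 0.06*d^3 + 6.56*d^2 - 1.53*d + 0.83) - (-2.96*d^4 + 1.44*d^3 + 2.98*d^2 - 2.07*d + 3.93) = -5.14*d^5 + 1.12*d^4 - 1.38*d^3 + 3.58*d^2 + 0.54*d - 3.1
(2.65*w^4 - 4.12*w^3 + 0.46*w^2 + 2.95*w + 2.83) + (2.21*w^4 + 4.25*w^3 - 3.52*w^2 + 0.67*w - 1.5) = 4.86*w^4 + 0.13*w^3 - 3.06*w^2 + 3.62*w + 1.33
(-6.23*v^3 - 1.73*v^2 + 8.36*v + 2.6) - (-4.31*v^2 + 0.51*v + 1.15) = -6.23*v^3 + 2.58*v^2 + 7.85*v + 1.45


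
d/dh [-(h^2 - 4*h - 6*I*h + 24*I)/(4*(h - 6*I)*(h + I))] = (-4 - I)/(4*(h^2 + 2*I*h - 1))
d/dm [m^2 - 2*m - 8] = 2*m - 2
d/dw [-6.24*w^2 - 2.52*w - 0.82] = -12.48*w - 2.52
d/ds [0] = 0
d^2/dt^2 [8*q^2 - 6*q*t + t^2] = 2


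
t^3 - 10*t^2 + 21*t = t*(t - 7)*(t - 3)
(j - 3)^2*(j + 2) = j^3 - 4*j^2 - 3*j + 18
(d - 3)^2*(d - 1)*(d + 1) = d^4 - 6*d^3 + 8*d^2 + 6*d - 9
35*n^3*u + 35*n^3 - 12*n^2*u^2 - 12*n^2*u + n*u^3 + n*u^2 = (-7*n + u)*(-5*n + u)*(n*u + n)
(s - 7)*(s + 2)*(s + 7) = s^3 + 2*s^2 - 49*s - 98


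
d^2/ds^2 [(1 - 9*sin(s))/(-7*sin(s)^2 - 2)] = (-3969*sin(s)^5 + 196*sin(s)^4 - 350*sin(s)^2 + 5283*sin(s)/2 - 1512*sin(3*s) + 441*sin(5*s)/2 + 28)/(7*sin(s)^2 + 2)^3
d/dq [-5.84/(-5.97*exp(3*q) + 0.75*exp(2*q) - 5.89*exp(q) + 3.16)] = (-104.5944*exp(2*q) + 8.76*exp(q) - 34.3976)*exp(q)/(5.97*exp(3*q) - 0.75*exp(2*q) + 5.89*exp(q) - 3.16)^2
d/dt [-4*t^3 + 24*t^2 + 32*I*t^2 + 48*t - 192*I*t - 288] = -12*t^2 + t*(48 + 64*I) + 48 - 192*I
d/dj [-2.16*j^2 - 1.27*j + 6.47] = -4.32*j - 1.27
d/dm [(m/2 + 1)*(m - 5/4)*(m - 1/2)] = 3*m^2/2 + m/4 - 23/16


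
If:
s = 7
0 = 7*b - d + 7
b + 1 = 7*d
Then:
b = -1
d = 0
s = 7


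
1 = 1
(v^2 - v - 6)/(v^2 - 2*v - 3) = (v + 2)/(v + 1)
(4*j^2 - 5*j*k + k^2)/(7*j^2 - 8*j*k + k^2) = (4*j - k)/(7*j - k)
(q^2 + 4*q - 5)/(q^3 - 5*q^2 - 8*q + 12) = (q + 5)/(q^2 - 4*q - 12)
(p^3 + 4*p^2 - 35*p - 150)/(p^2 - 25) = (p^2 - p - 30)/(p - 5)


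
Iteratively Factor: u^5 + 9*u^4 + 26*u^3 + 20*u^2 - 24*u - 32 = (u + 4)*(u^4 + 5*u^3 + 6*u^2 - 4*u - 8) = (u + 2)*(u + 4)*(u^3 + 3*u^2 - 4) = (u - 1)*(u + 2)*(u + 4)*(u^2 + 4*u + 4) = (u - 1)*(u + 2)^2*(u + 4)*(u + 2)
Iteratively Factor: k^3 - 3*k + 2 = (k - 1)*(k^2 + k - 2) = (k - 1)^2*(k + 2)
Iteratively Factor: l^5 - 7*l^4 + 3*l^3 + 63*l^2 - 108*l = (l + 3)*(l^4 - 10*l^3 + 33*l^2 - 36*l) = (l - 3)*(l + 3)*(l^3 - 7*l^2 + 12*l) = (l - 3)^2*(l + 3)*(l^2 - 4*l) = l*(l - 3)^2*(l + 3)*(l - 4)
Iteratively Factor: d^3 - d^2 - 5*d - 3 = (d + 1)*(d^2 - 2*d - 3) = (d - 3)*(d + 1)*(d + 1)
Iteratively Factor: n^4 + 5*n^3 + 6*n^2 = (n + 3)*(n^3 + 2*n^2) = (n + 2)*(n + 3)*(n^2) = n*(n + 2)*(n + 3)*(n)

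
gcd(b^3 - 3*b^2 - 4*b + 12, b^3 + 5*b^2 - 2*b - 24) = b - 2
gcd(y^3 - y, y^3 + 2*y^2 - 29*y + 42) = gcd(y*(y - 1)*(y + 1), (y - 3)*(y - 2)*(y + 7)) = 1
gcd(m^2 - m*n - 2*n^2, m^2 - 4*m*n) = 1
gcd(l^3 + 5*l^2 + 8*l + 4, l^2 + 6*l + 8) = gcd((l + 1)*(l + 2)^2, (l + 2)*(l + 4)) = l + 2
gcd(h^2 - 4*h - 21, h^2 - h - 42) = h - 7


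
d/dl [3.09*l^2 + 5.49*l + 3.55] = 6.18*l + 5.49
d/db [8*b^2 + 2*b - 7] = 16*b + 2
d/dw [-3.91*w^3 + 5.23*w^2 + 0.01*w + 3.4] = -11.73*w^2 + 10.46*w + 0.01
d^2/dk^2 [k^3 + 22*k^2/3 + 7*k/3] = 6*k + 44/3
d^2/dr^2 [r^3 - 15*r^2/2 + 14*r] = 6*r - 15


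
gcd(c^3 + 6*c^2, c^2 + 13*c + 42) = c + 6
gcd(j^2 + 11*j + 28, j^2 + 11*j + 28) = j^2 + 11*j + 28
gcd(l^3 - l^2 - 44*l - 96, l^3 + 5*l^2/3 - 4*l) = l + 3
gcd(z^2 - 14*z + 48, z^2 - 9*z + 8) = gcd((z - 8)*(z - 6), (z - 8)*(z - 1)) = z - 8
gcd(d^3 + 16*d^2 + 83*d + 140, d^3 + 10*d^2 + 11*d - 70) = d^2 + 12*d + 35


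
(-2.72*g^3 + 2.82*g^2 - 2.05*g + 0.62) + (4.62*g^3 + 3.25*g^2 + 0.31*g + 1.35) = 1.9*g^3 + 6.07*g^2 - 1.74*g + 1.97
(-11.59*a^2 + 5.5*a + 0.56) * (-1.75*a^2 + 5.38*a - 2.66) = 20.2825*a^4 - 71.9792*a^3 + 59.4394*a^2 - 11.6172*a - 1.4896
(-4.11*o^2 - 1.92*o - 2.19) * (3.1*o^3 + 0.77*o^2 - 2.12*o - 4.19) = -12.741*o^5 - 9.1167*o^4 + 0.4458*o^3 + 19.605*o^2 + 12.6876*o + 9.1761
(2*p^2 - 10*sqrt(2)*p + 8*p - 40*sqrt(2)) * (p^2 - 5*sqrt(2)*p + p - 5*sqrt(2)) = 2*p^4 - 20*sqrt(2)*p^3 + 10*p^3 - 100*sqrt(2)*p^2 + 108*p^2 - 80*sqrt(2)*p + 500*p + 400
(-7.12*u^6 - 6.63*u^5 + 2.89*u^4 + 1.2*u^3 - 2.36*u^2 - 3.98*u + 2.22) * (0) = 0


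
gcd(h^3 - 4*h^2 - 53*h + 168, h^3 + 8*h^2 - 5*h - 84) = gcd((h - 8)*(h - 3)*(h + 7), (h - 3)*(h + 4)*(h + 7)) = h^2 + 4*h - 21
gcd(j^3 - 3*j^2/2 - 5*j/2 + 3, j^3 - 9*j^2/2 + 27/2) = j + 3/2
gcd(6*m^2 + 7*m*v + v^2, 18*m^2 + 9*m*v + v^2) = 6*m + v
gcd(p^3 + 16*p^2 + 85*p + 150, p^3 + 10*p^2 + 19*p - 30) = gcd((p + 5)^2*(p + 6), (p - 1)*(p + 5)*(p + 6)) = p^2 + 11*p + 30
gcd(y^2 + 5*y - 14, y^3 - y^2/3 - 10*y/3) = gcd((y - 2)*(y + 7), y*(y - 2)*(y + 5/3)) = y - 2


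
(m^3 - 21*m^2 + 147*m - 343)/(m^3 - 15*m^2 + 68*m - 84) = (m^2 - 14*m + 49)/(m^2 - 8*m + 12)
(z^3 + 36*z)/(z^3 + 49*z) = (z^2 + 36)/(z^2 + 49)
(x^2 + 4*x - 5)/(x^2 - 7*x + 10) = (x^2 + 4*x - 5)/(x^2 - 7*x + 10)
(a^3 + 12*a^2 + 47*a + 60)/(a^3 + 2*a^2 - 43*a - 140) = (a + 3)/(a - 7)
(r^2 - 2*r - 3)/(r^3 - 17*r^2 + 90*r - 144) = (r + 1)/(r^2 - 14*r + 48)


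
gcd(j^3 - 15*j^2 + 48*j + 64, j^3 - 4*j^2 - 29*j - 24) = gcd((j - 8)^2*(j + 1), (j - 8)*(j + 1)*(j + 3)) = j^2 - 7*j - 8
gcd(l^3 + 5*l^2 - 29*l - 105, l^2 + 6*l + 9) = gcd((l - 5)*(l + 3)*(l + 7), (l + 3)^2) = l + 3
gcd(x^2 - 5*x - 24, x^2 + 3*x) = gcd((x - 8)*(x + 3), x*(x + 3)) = x + 3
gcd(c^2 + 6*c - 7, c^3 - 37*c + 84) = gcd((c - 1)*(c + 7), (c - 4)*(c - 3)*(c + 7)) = c + 7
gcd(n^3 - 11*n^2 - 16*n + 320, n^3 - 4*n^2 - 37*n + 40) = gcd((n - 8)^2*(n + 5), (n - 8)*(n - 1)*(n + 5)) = n^2 - 3*n - 40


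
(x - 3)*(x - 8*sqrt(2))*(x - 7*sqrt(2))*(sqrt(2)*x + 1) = sqrt(2)*x^4 - 29*x^3 - 3*sqrt(2)*x^3 + 87*x^2 + 97*sqrt(2)*x^2 - 291*sqrt(2)*x + 112*x - 336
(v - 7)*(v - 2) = v^2 - 9*v + 14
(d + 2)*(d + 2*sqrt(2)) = d^2 + 2*d + 2*sqrt(2)*d + 4*sqrt(2)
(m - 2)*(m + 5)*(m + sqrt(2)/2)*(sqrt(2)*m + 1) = sqrt(2)*m^4 + 2*m^3 + 3*sqrt(2)*m^3 - 19*sqrt(2)*m^2/2 + 6*m^2 - 20*m + 3*sqrt(2)*m/2 - 5*sqrt(2)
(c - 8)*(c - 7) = c^2 - 15*c + 56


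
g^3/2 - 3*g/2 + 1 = (g/2 + 1)*(g - 1)^2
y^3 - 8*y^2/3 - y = y*(y - 3)*(y + 1/3)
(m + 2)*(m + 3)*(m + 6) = m^3 + 11*m^2 + 36*m + 36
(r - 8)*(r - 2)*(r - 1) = r^3 - 11*r^2 + 26*r - 16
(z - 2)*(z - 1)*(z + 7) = z^3 + 4*z^2 - 19*z + 14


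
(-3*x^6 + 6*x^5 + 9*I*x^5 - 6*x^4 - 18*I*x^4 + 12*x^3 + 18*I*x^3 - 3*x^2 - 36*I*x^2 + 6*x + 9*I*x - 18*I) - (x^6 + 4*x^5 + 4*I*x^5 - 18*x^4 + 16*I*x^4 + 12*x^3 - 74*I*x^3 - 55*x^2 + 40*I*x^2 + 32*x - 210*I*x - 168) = -4*x^6 + 2*x^5 + 5*I*x^5 + 12*x^4 - 34*I*x^4 + 92*I*x^3 + 52*x^2 - 76*I*x^2 - 26*x + 219*I*x + 168 - 18*I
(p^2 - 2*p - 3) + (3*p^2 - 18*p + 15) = 4*p^2 - 20*p + 12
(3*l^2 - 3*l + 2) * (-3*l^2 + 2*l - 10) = -9*l^4 + 15*l^3 - 42*l^2 + 34*l - 20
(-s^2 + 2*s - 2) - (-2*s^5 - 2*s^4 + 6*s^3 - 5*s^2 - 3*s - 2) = 2*s^5 + 2*s^4 - 6*s^3 + 4*s^2 + 5*s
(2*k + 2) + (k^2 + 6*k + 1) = k^2 + 8*k + 3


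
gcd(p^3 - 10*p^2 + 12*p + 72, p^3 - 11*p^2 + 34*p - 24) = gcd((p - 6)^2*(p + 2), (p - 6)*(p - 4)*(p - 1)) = p - 6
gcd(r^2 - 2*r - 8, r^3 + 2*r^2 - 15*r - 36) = r - 4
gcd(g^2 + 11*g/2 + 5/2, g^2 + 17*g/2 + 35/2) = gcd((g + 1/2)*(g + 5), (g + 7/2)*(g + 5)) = g + 5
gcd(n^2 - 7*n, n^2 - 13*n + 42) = n - 7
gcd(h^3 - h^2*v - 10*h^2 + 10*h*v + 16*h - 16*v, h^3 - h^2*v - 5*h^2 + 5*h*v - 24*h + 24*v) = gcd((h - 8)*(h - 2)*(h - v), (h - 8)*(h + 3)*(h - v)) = -h^2 + h*v + 8*h - 8*v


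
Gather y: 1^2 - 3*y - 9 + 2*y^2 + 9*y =2*y^2 + 6*y - 8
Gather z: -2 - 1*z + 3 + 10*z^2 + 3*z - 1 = 10*z^2 + 2*z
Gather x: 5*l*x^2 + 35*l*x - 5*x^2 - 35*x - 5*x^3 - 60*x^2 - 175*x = -5*x^3 + x^2*(5*l - 65) + x*(35*l - 210)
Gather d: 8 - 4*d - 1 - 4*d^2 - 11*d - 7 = -4*d^2 - 15*d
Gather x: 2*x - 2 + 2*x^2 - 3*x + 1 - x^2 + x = x^2 - 1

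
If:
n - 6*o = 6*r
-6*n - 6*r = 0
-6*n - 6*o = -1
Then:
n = 1/13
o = 7/78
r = -1/13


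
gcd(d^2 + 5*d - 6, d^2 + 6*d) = d + 6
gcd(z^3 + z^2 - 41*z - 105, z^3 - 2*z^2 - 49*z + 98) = z - 7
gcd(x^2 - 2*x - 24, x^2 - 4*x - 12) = x - 6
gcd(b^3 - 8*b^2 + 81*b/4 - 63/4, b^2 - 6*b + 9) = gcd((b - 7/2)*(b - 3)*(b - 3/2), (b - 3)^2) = b - 3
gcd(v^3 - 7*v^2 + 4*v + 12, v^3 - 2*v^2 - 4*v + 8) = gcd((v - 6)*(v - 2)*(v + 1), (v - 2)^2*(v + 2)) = v - 2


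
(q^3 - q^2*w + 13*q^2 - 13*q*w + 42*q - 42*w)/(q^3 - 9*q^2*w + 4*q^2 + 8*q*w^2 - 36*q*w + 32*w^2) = (q^2 + 13*q + 42)/(q^2 - 8*q*w + 4*q - 32*w)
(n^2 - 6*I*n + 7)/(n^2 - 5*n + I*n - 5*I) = (n - 7*I)/(n - 5)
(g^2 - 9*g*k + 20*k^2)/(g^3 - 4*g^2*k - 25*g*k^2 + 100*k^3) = 1/(g + 5*k)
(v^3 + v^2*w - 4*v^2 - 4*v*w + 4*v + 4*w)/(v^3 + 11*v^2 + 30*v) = (v^3 + v^2*w - 4*v^2 - 4*v*w + 4*v + 4*w)/(v*(v^2 + 11*v + 30))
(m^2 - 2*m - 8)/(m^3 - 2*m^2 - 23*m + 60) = (m + 2)/(m^2 + 2*m - 15)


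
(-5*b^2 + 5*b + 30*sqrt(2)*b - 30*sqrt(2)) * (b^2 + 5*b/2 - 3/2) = -5*b^4 - 15*b^3/2 + 30*sqrt(2)*b^3 + 20*b^2 + 45*sqrt(2)*b^2 - 120*sqrt(2)*b - 15*b/2 + 45*sqrt(2)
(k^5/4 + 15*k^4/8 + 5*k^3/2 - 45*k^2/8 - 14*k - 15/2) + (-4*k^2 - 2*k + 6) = k^5/4 + 15*k^4/8 + 5*k^3/2 - 77*k^2/8 - 16*k - 3/2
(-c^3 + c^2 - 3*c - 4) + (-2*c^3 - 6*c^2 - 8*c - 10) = -3*c^3 - 5*c^2 - 11*c - 14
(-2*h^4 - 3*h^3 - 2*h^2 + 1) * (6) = -12*h^4 - 18*h^3 - 12*h^2 + 6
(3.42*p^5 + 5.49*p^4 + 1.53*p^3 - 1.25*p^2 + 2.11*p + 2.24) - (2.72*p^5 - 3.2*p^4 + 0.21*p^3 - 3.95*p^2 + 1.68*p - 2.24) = 0.7*p^5 + 8.69*p^4 + 1.32*p^3 + 2.7*p^2 + 0.43*p + 4.48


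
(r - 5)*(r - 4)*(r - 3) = r^3 - 12*r^2 + 47*r - 60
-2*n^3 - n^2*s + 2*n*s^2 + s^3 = (-n + s)*(n + s)*(2*n + s)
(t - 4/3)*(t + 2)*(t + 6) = t^3 + 20*t^2/3 + 4*t/3 - 16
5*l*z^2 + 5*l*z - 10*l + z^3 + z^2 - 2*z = (5*l + z)*(z - 1)*(z + 2)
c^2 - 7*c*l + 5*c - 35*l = (c + 5)*(c - 7*l)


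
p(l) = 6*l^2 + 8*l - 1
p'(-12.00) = -136.00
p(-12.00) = 767.00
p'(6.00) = 80.00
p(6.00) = 263.00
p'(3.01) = 44.12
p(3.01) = 77.44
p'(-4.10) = -41.20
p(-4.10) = 67.06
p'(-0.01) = 7.88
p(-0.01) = -1.08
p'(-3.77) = -37.24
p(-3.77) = 54.12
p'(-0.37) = 3.56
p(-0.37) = -3.14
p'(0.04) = 8.48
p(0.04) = -0.67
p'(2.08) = 32.96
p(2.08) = 41.60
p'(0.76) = 17.12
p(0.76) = 8.55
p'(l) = 12*l + 8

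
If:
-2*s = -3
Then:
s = 3/2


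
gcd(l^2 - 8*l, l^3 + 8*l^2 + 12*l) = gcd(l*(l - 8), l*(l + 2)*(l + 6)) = l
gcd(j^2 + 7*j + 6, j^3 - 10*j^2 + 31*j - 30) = 1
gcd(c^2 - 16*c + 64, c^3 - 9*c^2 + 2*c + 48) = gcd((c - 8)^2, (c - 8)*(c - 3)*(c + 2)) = c - 8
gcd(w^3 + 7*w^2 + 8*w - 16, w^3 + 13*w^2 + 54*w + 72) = w + 4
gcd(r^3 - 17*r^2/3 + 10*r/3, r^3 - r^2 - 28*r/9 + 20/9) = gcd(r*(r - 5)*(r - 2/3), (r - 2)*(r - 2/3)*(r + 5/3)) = r - 2/3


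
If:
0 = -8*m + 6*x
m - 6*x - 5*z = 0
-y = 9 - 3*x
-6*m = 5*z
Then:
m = 0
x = 0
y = -9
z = 0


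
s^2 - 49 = (s - 7)*(s + 7)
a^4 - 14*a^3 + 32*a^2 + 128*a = a*(a - 8)^2*(a + 2)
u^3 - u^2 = u^2*(u - 1)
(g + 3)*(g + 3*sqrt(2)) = g^2 + 3*g + 3*sqrt(2)*g + 9*sqrt(2)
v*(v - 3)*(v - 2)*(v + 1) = v^4 - 4*v^3 + v^2 + 6*v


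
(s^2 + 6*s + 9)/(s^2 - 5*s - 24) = (s + 3)/(s - 8)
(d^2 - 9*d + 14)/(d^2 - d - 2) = (d - 7)/(d + 1)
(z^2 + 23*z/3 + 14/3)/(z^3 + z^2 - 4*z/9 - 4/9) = 3*(z + 7)/(3*z^2 + z - 2)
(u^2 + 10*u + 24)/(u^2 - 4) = (u^2 + 10*u + 24)/(u^2 - 4)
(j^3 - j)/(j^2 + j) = j - 1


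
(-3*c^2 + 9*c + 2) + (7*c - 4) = -3*c^2 + 16*c - 2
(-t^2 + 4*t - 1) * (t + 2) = -t^3 + 2*t^2 + 7*t - 2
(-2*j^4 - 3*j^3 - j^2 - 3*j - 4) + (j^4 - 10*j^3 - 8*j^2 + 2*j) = -j^4 - 13*j^3 - 9*j^2 - j - 4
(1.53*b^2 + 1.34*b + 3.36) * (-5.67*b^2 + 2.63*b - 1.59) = -8.6751*b^4 - 3.5739*b^3 - 17.9597*b^2 + 6.7062*b - 5.3424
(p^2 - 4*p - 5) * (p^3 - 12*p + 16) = p^5 - 4*p^4 - 17*p^3 + 64*p^2 - 4*p - 80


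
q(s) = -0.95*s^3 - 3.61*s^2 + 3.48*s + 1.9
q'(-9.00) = -162.39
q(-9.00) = 370.72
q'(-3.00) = -0.51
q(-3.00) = -15.38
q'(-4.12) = -15.15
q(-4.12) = -7.28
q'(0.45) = -0.35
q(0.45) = 2.65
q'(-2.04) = 6.35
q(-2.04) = -12.16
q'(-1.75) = 7.39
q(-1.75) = -10.15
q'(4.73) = -94.43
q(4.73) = -162.94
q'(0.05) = 3.11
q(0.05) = 2.06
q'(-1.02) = 7.88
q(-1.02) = -4.40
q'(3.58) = -58.89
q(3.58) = -75.50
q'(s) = -2.85*s^2 - 7.22*s + 3.48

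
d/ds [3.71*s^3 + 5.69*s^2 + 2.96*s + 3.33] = 11.13*s^2 + 11.38*s + 2.96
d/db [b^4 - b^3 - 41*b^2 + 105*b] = 4*b^3 - 3*b^2 - 82*b + 105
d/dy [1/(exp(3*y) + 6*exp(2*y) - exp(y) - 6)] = (-3*exp(2*y) - 12*exp(y) + 1)*exp(y)/(exp(3*y) + 6*exp(2*y) - exp(y) - 6)^2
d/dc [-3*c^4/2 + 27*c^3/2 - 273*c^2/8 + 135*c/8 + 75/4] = -6*c^3 + 81*c^2/2 - 273*c/4 + 135/8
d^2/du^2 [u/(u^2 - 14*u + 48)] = 2*(4*u*(u - 7)^2 + (14 - 3*u)*(u^2 - 14*u + 48))/(u^2 - 14*u + 48)^3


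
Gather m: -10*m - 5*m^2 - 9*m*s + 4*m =-5*m^2 + m*(-9*s - 6)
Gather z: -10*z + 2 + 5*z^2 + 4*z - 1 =5*z^2 - 6*z + 1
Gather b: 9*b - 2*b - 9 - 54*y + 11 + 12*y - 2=7*b - 42*y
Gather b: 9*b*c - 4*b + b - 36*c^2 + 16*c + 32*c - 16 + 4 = b*(9*c - 3) - 36*c^2 + 48*c - 12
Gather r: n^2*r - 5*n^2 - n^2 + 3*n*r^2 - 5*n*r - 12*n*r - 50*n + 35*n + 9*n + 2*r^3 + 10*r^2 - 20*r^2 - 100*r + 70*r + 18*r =-6*n^2 - 6*n + 2*r^3 + r^2*(3*n - 10) + r*(n^2 - 17*n - 12)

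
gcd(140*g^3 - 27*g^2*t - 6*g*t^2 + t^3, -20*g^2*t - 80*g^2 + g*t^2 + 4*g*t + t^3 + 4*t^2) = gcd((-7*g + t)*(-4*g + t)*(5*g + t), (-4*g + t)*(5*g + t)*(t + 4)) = -20*g^2 + g*t + t^2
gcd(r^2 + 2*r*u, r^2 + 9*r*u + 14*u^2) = r + 2*u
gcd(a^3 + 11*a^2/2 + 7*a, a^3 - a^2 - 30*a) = a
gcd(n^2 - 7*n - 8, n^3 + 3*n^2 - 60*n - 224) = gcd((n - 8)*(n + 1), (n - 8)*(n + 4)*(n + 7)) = n - 8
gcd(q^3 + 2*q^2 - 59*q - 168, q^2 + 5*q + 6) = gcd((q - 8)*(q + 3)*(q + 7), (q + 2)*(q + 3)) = q + 3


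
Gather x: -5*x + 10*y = -5*x + 10*y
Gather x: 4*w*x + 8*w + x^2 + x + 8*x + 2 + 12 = 8*w + x^2 + x*(4*w + 9) + 14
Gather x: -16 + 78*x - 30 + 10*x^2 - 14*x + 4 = 10*x^2 + 64*x - 42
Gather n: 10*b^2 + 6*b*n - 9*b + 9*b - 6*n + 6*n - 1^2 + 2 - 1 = 10*b^2 + 6*b*n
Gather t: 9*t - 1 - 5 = 9*t - 6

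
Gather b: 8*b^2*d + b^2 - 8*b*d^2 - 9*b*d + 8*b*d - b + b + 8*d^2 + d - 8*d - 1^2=b^2*(8*d + 1) + b*(-8*d^2 - d) + 8*d^2 - 7*d - 1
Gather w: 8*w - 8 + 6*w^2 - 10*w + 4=6*w^2 - 2*w - 4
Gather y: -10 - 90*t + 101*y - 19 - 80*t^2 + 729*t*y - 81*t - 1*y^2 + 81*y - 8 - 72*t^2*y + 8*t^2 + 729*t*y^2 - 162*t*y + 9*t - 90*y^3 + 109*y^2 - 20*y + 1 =-72*t^2 - 162*t - 90*y^3 + y^2*(729*t + 108) + y*(-72*t^2 + 567*t + 162) - 36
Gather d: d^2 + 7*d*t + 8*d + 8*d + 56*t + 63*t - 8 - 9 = d^2 + d*(7*t + 16) + 119*t - 17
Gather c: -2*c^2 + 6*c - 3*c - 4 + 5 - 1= -2*c^2 + 3*c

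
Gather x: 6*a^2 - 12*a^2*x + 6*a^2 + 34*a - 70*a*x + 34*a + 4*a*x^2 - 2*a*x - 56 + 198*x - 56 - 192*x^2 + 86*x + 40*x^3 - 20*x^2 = 12*a^2 + 68*a + 40*x^3 + x^2*(4*a - 212) + x*(-12*a^2 - 72*a + 284) - 112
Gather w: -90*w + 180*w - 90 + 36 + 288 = 90*w + 234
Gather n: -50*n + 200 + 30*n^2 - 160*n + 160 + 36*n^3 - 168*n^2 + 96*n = 36*n^3 - 138*n^2 - 114*n + 360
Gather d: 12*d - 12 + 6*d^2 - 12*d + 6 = 6*d^2 - 6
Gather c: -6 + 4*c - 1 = 4*c - 7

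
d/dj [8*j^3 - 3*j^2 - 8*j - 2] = 24*j^2 - 6*j - 8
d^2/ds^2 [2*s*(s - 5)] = 4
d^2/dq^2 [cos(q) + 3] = -cos(q)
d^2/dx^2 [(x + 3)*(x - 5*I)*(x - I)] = 6*x + 6 - 12*I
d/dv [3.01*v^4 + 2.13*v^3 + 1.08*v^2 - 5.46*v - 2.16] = 12.04*v^3 + 6.39*v^2 + 2.16*v - 5.46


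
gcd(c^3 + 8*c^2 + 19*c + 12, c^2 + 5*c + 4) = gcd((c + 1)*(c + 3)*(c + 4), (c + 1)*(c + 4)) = c^2 + 5*c + 4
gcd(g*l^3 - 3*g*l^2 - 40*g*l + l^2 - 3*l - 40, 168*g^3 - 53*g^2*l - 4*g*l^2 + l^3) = 1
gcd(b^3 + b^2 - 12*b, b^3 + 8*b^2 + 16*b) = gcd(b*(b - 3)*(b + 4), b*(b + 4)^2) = b^2 + 4*b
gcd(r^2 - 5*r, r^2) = r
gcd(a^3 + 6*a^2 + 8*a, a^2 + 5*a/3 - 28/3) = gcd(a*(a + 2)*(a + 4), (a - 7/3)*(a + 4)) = a + 4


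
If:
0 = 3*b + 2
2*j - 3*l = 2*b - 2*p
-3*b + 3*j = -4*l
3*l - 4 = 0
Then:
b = -2/3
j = -22/9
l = 4/3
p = 34/9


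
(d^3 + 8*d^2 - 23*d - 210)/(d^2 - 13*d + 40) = (d^2 + 13*d + 42)/(d - 8)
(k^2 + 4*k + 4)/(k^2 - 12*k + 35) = (k^2 + 4*k + 4)/(k^2 - 12*k + 35)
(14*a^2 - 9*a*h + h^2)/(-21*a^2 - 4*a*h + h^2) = (-2*a + h)/(3*a + h)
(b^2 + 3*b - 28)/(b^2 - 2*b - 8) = (b + 7)/(b + 2)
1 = 1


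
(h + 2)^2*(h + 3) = h^3 + 7*h^2 + 16*h + 12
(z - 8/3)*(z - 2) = z^2 - 14*z/3 + 16/3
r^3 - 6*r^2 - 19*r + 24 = (r - 8)*(r - 1)*(r + 3)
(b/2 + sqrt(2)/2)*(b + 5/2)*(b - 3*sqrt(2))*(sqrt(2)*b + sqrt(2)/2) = sqrt(2)*b^4/2 - 2*b^3 + 3*sqrt(2)*b^3/2 - 6*b^2 - 19*sqrt(2)*b^2/8 - 9*sqrt(2)*b - 5*b/2 - 15*sqrt(2)/4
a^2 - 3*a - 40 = (a - 8)*(a + 5)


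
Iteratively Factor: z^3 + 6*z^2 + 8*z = (z + 2)*(z^2 + 4*z) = z*(z + 2)*(z + 4)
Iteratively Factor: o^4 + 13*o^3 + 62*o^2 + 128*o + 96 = (o + 2)*(o^3 + 11*o^2 + 40*o + 48) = (o + 2)*(o + 4)*(o^2 + 7*o + 12) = (o + 2)*(o + 4)^2*(o + 3)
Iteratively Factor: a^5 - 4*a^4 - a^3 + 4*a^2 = (a + 1)*(a^4 - 5*a^3 + 4*a^2) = a*(a + 1)*(a^3 - 5*a^2 + 4*a) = a^2*(a + 1)*(a^2 - 5*a + 4) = a^2*(a - 1)*(a + 1)*(a - 4)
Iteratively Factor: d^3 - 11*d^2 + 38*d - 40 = (d - 5)*(d^2 - 6*d + 8) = (d - 5)*(d - 4)*(d - 2)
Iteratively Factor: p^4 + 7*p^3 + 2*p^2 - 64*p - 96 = (p + 4)*(p^3 + 3*p^2 - 10*p - 24) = (p + 2)*(p + 4)*(p^2 + p - 12) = (p - 3)*(p + 2)*(p + 4)*(p + 4)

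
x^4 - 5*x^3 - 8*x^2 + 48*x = x*(x - 4)^2*(x + 3)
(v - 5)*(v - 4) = v^2 - 9*v + 20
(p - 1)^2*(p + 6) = p^3 + 4*p^2 - 11*p + 6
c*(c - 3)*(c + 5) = c^3 + 2*c^2 - 15*c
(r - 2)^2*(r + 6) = r^3 + 2*r^2 - 20*r + 24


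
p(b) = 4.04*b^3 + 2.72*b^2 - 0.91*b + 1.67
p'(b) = 12.12*b^2 + 5.44*b - 0.91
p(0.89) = 5.86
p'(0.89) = 13.53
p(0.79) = 4.64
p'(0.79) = 10.95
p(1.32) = 14.50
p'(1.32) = 27.39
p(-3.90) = -193.06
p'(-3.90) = 162.22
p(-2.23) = -27.58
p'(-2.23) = 47.23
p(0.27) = 1.70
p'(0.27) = 1.44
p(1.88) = 36.42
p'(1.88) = 52.15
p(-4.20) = -245.84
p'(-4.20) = 190.04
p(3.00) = 132.50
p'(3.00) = 124.49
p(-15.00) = -13007.68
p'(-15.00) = 2644.49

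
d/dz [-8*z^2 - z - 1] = -16*z - 1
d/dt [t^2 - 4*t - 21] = 2*t - 4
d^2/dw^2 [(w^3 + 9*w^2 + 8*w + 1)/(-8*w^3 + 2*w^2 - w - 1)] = 2*(-592*w^6 - 1512*w^5 + 264*w^4 + 643*w^3 + 291*w^2 - 21*w - 4)/(512*w^9 - 384*w^8 + 288*w^7 + 88*w^6 - 60*w^5 + 54*w^4 + 13*w^3 - 3*w^2 + 3*w + 1)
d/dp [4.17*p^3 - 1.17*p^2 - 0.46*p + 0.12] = 12.51*p^2 - 2.34*p - 0.46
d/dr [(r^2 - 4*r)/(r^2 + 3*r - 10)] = (7*r^2 - 20*r + 40)/(r^4 + 6*r^3 - 11*r^2 - 60*r + 100)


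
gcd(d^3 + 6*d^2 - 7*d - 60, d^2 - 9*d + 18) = d - 3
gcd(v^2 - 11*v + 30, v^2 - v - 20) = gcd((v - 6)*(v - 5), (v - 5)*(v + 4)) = v - 5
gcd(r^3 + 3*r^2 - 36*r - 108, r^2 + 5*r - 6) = r + 6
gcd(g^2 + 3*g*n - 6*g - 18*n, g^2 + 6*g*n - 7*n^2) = 1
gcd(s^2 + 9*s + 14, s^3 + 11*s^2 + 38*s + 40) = s + 2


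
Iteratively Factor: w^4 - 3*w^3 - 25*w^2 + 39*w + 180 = (w + 3)*(w^3 - 6*w^2 - 7*w + 60) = (w - 5)*(w + 3)*(w^2 - w - 12) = (w - 5)*(w - 4)*(w + 3)*(w + 3)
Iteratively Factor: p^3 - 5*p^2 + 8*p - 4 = (p - 2)*(p^2 - 3*p + 2) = (p - 2)^2*(p - 1)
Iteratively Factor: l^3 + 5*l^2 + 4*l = (l + 1)*(l^2 + 4*l) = l*(l + 1)*(l + 4)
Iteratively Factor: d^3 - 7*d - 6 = (d - 3)*(d^2 + 3*d + 2) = (d - 3)*(d + 1)*(d + 2)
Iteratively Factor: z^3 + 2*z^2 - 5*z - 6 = (z + 1)*(z^2 + z - 6) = (z - 2)*(z + 1)*(z + 3)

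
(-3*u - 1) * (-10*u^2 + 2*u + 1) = 30*u^3 + 4*u^2 - 5*u - 1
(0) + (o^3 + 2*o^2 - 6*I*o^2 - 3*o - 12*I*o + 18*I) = o^3 + 2*o^2 - 6*I*o^2 - 3*o - 12*I*o + 18*I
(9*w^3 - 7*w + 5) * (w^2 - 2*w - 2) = 9*w^5 - 18*w^4 - 25*w^3 + 19*w^2 + 4*w - 10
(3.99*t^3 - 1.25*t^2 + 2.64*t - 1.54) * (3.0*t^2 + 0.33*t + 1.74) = 11.97*t^5 - 2.4333*t^4 + 14.4501*t^3 - 5.9238*t^2 + 4.0854*t - 2.6796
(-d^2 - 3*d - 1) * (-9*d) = 9*d^3 + 27*d^2 + 9*d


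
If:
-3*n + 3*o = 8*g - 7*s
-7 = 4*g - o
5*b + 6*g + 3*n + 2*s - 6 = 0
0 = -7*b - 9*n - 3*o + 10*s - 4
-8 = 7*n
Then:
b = 13025/1337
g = -17783/2674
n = -8/7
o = -26207/1337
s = 415/1337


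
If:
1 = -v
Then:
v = -1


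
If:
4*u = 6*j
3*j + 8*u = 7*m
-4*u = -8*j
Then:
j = 0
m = 0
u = 0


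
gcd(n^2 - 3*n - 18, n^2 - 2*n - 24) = n - 6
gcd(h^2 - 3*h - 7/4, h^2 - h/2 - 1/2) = h + 1/2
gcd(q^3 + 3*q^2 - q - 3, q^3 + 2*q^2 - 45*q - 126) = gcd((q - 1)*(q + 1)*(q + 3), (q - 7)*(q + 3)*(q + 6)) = q + 3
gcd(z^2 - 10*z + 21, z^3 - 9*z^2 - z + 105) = z - 7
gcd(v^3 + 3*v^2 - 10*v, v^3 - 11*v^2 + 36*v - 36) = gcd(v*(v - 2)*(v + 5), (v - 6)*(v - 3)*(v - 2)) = v - 2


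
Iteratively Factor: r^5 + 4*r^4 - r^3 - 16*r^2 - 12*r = (r + 3)*(r^4 + r^3 - 4*r^2 - 4*r) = r*(r + 3)*(r^3 + r^2 - 4*r - 4) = r*(r + 1)*(r + 3)*(r^2 - 4) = r*(r + 1)*(r + 2)*(r + 3)*(r - 2)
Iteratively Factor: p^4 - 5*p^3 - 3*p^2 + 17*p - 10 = (p - 1)*(p^3 - 4*p^2 - 7*p + 10) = (p - 1)*(p + 2)*(p^2 - 6*p + 5) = (p - 1)^2*(p + 2)*(p - 5)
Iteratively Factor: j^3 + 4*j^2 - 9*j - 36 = (j + 3)*(j^2 + j - 12) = (j - 3)*(j + 3)*(j + 4)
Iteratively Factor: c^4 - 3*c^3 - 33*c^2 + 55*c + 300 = (c + 4)*(c^3 - 7*c^2 - 5*c + 75) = (c - 5)*(c + 4)*(c^2 - 2*c - 15) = (c - 5)^2*(c + 4)*(c + 3)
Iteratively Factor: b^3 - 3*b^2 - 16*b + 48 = (b - 4)*(b^2 + b - 12) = (b - 4)*(b - 3)*(b + 4)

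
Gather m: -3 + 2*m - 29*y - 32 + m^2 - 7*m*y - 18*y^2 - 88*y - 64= m^2 + m*(2 - 7*y) - 18*y^2 - 117*y - 99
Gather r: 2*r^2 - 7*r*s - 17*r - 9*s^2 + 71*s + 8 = 2*r^2 + r*(-7*s - 17) - 9*s^2 + 71*s + 8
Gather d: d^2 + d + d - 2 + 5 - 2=d^2 + 2*d + 1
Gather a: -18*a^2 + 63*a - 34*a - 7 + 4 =-18*a^2 + 29*a - 3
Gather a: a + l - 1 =a + l - 1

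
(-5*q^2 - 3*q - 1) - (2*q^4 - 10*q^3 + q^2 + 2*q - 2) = -2*q^4 + 10*q^3 - 6*q^2 - 5*q + 1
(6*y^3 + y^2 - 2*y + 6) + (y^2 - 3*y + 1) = 6*y^3 + 2*y^2 - 5*y + 7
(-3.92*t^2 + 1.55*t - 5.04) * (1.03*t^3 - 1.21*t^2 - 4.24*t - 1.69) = -4.0376*t^5 + 6.3397*t^4 + 9.5541*t^3 + 6.1512*t^2 + 18.7501*t + 8.5176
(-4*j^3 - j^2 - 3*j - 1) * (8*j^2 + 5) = -32*j^5 - 8*j^4 - 44*j^3 - 13*j^2 - 15*j - 5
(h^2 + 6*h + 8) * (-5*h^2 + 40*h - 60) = -5*h^4 + 10*h^3 + 140*h^2 - 40*h - 480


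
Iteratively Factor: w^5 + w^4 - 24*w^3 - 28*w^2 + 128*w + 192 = (w + 2)*(w^4 - w^3 - 22*w^2 + 16*w + 96) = (w + 2)^2*(w^3 - 3*w^2 - 16*w + 48) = (w - 3)*(w + 2)^2*(w^2 - 16) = (w - 3)*(w + 2)^2*(w + 4)*(w - 4)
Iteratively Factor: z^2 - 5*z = (z - 5)*(z)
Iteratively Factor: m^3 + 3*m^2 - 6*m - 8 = (m - 2)*(m^2 + 5*m + 4) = (m - 2)*(m + 1)*(m + 4)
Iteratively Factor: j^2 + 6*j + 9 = (j + 3)*(j + 3)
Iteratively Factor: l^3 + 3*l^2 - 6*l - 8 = (l + 1)*(l^2 + 2*l - 8) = (l - 2)*(l + 1)*(l + 4)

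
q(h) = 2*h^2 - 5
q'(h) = 4*h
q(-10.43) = 212.57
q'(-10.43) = -41.72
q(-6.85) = 88.84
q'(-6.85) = -27.40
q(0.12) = -4.97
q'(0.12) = 0.48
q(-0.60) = -4.28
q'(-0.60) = -2.40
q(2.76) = 10.24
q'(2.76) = 11.04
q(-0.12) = -4.97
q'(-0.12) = -0.48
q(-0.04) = -5.00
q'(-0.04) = -0.16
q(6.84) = 88.57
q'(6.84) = 27.36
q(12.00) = 283.00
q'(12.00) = 48.00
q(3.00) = 13.00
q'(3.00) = 12.00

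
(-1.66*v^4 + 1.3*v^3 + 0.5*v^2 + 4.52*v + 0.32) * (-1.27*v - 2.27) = 2.1082*v^5 + 2.1172*v^4 - 3.586*v^3 - 6.8754*v^2 - 10.6668*v - 0.7264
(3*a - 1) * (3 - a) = -3*a^2 + 10*a - 3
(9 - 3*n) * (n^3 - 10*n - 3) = -3*n^4 + 9*n^3 + 30*n^2 - 81*n - 27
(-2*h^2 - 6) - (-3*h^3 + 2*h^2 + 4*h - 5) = 3*h^3 - 4*h^2 - 4*h - 1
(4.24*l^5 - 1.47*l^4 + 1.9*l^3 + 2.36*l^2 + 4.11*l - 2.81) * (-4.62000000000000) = -19.5888*l^5 + 6.7914*l^4 - 8.778*l^3 - 10.9032*l^2 - 18.9882*l + 12.9822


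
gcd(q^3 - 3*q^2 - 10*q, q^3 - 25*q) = q^2 - 5*q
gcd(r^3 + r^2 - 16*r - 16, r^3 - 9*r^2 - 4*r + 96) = r - 4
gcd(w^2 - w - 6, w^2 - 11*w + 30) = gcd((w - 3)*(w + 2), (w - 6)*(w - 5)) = 1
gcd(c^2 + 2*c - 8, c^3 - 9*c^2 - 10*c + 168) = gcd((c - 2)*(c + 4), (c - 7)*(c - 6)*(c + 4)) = c + 4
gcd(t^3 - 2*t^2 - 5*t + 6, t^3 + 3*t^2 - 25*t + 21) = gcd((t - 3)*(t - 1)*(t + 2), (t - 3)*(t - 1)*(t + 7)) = t^2 - 4*t + 3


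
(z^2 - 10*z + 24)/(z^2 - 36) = (z - 4)/(z + 6)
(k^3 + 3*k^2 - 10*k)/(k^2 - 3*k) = (k^2 + 3*k - 10)/(k - 3)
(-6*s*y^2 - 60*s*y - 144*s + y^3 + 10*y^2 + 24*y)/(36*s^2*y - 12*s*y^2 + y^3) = (y^2 + 10*y + 24)/(y*(-6*s + y))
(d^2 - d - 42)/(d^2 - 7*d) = (d + 6)/d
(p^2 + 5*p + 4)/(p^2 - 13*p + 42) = (p^2 + 5*p + 4)/(p^2 - 13*p + 42)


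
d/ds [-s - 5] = -1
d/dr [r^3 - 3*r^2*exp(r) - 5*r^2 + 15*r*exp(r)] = -3*r^2*exp(r) + 3*r^2 + 9*r*exp(r) - 10*r + 15*exp(r)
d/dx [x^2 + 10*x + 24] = 2*x + 10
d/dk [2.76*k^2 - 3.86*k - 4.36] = 5.52*k - 3.86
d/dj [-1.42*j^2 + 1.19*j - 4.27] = 1.19 - 2.84*j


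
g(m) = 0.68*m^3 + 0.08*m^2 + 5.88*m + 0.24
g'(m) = 2.04*m^2 + 0.16*m + 5.88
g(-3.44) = -46.72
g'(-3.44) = 29.47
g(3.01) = 37.21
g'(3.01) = 24.84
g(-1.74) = -13.33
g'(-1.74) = 11.78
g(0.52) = 3.41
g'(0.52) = 6.51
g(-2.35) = -21.96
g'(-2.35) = 16.77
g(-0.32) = -1.66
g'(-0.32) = 6.04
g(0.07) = 0.65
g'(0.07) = 5.90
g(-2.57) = -25.89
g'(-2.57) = 18.94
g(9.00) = 555.36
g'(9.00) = 172.56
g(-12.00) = -1233.84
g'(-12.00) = 297.72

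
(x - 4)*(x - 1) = x^2 - 5*x + 4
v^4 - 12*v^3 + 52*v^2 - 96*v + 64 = (v - 4)^2*(v - 2)^2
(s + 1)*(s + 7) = s^2 + 8*s + 7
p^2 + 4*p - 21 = (p - 3)*(p + 7)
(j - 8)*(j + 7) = j^2 - j - 56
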